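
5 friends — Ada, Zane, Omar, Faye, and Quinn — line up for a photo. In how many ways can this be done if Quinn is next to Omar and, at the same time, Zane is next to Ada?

24

Treat {Quinn,Omar} as one block (2 orders) and {Zane,Ada} as another (2 orders).
That leaves 3 units to arrange: 2 × 2 × 3! = 4 × 6 = 24.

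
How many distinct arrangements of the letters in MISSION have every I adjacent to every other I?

360

Treat the 2 copies of I as a single block. The multiset to arrange is then {II, M, N, O, S, S}, 6 items in all.
That gives (6)!/(2!) = 360 arrangements.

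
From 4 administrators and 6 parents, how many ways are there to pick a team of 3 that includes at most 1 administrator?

80

Split by how many administrators are chosen (0 through 1).
Sum: C(4,0)·C(6,3) + C(4,1)·C(6,2) = 20 + 60 = 80.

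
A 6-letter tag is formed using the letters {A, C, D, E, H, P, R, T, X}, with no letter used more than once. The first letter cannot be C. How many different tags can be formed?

The first letter has 9−1 = 8 choices (anything except C).
The remaining 5 letters are filled from the other 8 symbols without repetition: 8 × 7 × 6 × 5 × 4 = 6720.
Total: 8 × 6720 = 53760.

53760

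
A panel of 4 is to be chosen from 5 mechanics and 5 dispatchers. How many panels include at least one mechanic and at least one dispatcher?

With no constraint there are C(10,4) = 210 possible selections.
Subtract selections that omit an entire group: no mechanics → C(5,4) = 5; no dispatchers → C(5,4) = 5.
Both groups omitted at once is impossible, so 210 − 10 = 200.

200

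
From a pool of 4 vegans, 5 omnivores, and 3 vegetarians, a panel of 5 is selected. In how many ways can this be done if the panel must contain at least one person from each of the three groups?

590

With no constraint there are C(12,5) = 792 possible selections.
Selections missing a whole group: no vegans → C(8,5) = 56; no omnivores → C(7,5) = 21; no vegetarians → C(9,5) = 126.
Add back selections omitting two groups (i.e. drawn from a single group): C(4,5) + C(5,5) + C(3,5) = 1.
By inclusion–exclusion: 792 − 203 + 1 = 590.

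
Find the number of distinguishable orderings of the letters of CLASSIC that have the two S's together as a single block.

Treat the 2 copies of S as a single block. The multiset to arrange is then {SS, A, C, C, I, L}, 6 items in all.
That gives (6)!/(2!) = 360 arrangements.

360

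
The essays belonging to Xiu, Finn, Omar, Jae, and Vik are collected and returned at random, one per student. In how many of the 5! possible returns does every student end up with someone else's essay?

44

This is the derangement count D_5: permutations of 5 items with no fixed point.
By inclusion–exclusion this is Σ_{j=0}^{5} (−1)^j C(5,j)·(5−j)!.
Computing: 120 − 120 + 60 − 20 + 5 − 1 = 44.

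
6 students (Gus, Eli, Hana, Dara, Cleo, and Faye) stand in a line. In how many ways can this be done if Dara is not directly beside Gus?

There are 6! = 720 arrangements in all. If Dara and Gus are adjacent, merging them into one block gives 2·(5)! = 240 arrangements.
So 720 − 240 = 480 arrangements keep them apart.

480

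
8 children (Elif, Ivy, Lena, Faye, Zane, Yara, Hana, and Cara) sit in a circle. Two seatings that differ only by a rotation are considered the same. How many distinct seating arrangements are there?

Fix one person's seat to break rotational symmetry; the remaining 7 people can be arranged in (7)! = 5040 ways.

5040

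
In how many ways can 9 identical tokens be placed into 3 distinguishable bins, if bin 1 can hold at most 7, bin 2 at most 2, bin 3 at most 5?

15

By stars and bars, unrestricted non-negative solutions to x_1+…+x_3 = 9 number C(9+2,2) = 55.
Subtract solutions that violate a single cap (substitute x_i' = x_i − (cap_i+1)): x_1 ≥ 8 gives C(3,2) = 3; x_2 ≥ 3 gives C(8,2) = 28; x_3 ≥ 6 gives C(5,2) = 10. Together 41.
Add back pairs where two caps are both exceeded: 0 + 0 + 1 = 1.
By inclusion–exclusion the count is 55 − 41 + 1 = 15.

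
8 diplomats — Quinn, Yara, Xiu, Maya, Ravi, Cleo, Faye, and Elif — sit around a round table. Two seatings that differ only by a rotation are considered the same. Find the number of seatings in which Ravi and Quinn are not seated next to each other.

All circular seatings of 8 people number (7)! = 5040.
Those with Ravi next to Quinn: fuse the pair into one unit and seat 7 units around a circle — 2·(6)! = 1440.
Subtracting, 5040 − 1440 = 3600.

3600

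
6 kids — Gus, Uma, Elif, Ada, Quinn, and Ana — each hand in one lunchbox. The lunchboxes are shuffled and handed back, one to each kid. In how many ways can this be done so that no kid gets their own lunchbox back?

265

This is the derangement count D_6: permutations of 6 items with no fixed point.
By inclusion–exclusion this is Σ_{j=0}^{6} (−1)^j C(6,j)·(6−j)!.
Computing: 720 − 720 + 360 − 120 + 30 − 6 + 1 = 265.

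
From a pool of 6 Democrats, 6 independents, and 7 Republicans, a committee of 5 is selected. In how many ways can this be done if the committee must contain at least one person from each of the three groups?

Unrestricted: C(19,5) = 11628 ways to pick any 5 of the 19.
Subtract selections that omit an entire group: no Democrats → C(13,5) = 1287; no independents → C(13,5) = 1287; no Republicans → C(12,5) = 792.
Add back selections omitting two groups (i.e. drawn from a single group): C(6,5) + C(6,5) + C(7,5) = 33.
By inclusion–exclusion: 11628 − 3366 + 33 = 8295.

8295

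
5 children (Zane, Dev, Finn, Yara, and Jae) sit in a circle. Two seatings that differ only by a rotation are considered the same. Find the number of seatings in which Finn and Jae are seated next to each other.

Glue Finn and Jae into a block (2 internal orders). Seating 4 units around a circle gives (3)! arrangements.
So 2 × (3)! = 2 × 6 = 12.

12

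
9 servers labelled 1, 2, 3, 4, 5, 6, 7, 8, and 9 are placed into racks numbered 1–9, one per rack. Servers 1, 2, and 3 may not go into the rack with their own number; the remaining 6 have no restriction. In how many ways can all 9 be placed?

Let Aᵢ (for i ∈ {1, 2, 3}) be the placements that put server i in its forbidden rack. Any j of these fix j positions, leaving (9−j)! ways to fill the rest, and there are C(3,j) ways to pick which j.
By inclusion–exclusion, the number of valid placements is Σ_{j=0}^{3} (−1)^j C(3,j)·(9−j)!.
Computing: 362880 − 120960 + 15120 − 720 = 256320.

256320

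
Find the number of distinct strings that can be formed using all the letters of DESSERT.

1260

DESSERT has 7 letters with E appearing twice and S appearing twice.
So there are 7! / (2!·2!) = 1260 distinguishable arrangements.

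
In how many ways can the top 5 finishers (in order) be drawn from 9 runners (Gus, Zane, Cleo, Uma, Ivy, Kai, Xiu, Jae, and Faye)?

15120

This is an ordered selection of 5 from 9: P(9,5).
That gives 9 × 8 × 7 × 6 × 5 = 15120.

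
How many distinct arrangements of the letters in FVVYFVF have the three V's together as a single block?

20

Treat the 3 copies of V as a single block. The multiset to arrange is then {VVV, F, F, F, Y}, 5 items in all.
That gives (5)!/(3!) = 20 arrangements.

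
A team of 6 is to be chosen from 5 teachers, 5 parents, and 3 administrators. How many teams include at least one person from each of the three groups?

With no constraint there are C(13,6) = 1716 possible selections.
Selections missing a whole group: no teachers → C(8,6) = 28; no parents → C(8,6) = 28; no administrators → C(10,6) = 210.
Add back selections omitting two groups (i.e. drawn from a single group): C(5,6) + C(5,6) + C(3,6) = 0.
By inclusion–exclusion: 1716 − 266 + 0 = 1450.

1450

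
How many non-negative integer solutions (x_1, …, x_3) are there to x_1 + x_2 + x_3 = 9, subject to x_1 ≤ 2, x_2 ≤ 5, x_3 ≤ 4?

By stars and bars, unrestricted non-negative solutions to x_1+…+x_3 = 9 number C(9+2,2) = 55.
Subtract solutions that violate a single cap (substitute x_i' = x_i − (cap_i+1)): x_1 ≥ 3 gives C(8,2) = 28; x_2 ≥ 6 gives C(5,2) = 10; x_3 ≥ 5 gives C(6,2) = 15. Together 53.
Add back pairs where two caps are both exceeded: 1 + 3 + 0 = 4.
By inclusion–exclusion the count is 55 − 53 + 4 = 6.

6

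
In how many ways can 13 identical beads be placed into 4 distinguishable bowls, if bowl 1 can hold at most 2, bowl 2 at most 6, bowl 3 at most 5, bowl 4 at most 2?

10

Without the upper bounds there are C(16,3) = 560 ways to split 13 among 4 bowls.
Subtract solutions that violate a single cap (substitute x_i' = x_i − (cap_i+1)): x_1 ≥ 3 gives C(13,3) = 286; x_2 ≥ 7 gives C(9,3) = 84; x_3 ≥ 6 gives C(10,3) = 120; x_4 ≥ 3 gives C(13,3) = 286. Together 776.
Add back pairs where two caps are both exceeded: 20 + 35 + 120 + 1 + 20 + 35 = 231.
Subtract triples: 0 + 1 + 4 + 0 = 5.
By inclusion–exclusion the count is 560 − 776 + 231 − 5 = 10.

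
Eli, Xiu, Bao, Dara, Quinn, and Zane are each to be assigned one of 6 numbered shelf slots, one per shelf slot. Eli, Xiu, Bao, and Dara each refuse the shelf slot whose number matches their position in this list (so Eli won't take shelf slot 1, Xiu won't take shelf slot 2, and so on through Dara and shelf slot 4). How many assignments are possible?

362

Let Aᵢ (for 1 ≤ i ≤ 4) be the placements that put person i in their forbidden shelf slot. Any j of these fix j positions, leaving (6−j)! ways to fill the rest, and there are C(4,j) ways to pick which j.
By inclusion–exclusion, the number of valid placements is Σ_{j=0}^{4} (−1)^j C(4,j)·(6−j)!.
Computing: 720 − 480 + 144 − 24 + 2 = 362.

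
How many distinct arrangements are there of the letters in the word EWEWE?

EWEWE has 5 letters with E appearing 3 times and W appearing twice.
Dividing 5! = 120 by 3!·2! = 12 for the repeated letters gives 10.

10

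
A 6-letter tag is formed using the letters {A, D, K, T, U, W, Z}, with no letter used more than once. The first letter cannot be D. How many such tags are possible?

4320

The first letter has 7−1 = 6 choices (anything except D).
The remaining 5 letters are filled from the other 6 symbols without repetition: 6 × 5 × 4 × 3 × 2 = 720.
Total: 6 × 720 = 4320.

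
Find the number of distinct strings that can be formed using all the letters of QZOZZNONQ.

7560

Letter multiplicities in QZOZZNONQ: N×2, O×2, Q×2, Z×3.
Dividing 9! = 362880 by 3!·2!·2!·2! = 48 for the repeated letters gives 7560.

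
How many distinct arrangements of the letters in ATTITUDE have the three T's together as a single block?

720

Treat the 3 copies of T as a single block. The multiset to arrange is then {TTT, A, D, E, I, U}, 6 items in all.
All 6 items are distinct, so there are (6)! = 720 arrangements.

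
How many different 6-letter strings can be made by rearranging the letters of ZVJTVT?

ZVJTVT has 6 letters with T appearing twice and V appearing twice.
So there are 6! / (2!·2!) = 180 distinguishable arrangements.

180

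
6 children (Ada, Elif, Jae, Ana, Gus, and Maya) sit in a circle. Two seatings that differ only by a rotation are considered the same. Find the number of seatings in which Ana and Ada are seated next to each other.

48

Glue Ana and Ada into a block (2 internal orders). Seating 5 units around a circle gives (4)! arrangements.
So 2 × (4)! = 2 × 24 = 48.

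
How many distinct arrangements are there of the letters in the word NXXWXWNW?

560

Letter multiplicities in NXXWXWNW: N×2, W×3, X×3.
So there are 8! / (3!·3!·2!) = 560 distinguishable arrangements.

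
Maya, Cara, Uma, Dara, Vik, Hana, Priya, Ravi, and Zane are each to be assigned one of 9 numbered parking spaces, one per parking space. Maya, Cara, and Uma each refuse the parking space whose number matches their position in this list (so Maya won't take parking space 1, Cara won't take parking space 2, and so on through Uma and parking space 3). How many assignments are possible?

256320

Let Aᵢ (for i ∈ {1, 2, 3}) be the placements that put person i in their forbidden parking space. Any j of these fix j positions, leaving (9−j)! ways to fill the rest, and there are C(3,j) ways to pick which j.
By inclusion–exclusion, the number of valid placements is Σ_{j=0}^{3} (−1)^j C(3,j)·(9−j)!.
Computing: 362880 − 120960 + 15120 − 720 = 256320.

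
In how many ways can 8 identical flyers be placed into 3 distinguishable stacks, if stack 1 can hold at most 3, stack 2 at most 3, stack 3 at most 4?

6

Without the upper bounds there are C(10,2) = 45 ways to split 8 among 3 stacks.
Subtract solutions that violate a single cap (substitute x_i' = x_i − (cap_i+1)): x_1 ≥ 4 gives C(6,2) = 15; x_2 ≥ 4 gives C(6,2) = 15; x_3 ≥ 5 gives C(5,2) = 10. Together 40.
Add back pairs where two caps are both exceeded: 1 + 0 + 0 = 1.
By inclusion–exclusion the count is 45 − 40 + 1 = 6.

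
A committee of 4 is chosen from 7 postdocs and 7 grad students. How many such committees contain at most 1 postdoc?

Split by how many postdocs are chosen (0 through 1).
Sum: C(7,0)·C(7,4) + C(7,1)·C(7,3) = 35 + 245 = 280.

280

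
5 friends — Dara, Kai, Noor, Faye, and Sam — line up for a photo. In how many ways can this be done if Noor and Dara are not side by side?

Of the 5! = 120 arrangements, those with Noor and Dara adjacent number 2 × 4! = 48 (treat the pair as a block with 2 internal orders).
So 120 − 48 = 72 arrangements keep them apart.

72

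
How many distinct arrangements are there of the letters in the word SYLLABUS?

Letter multiplicities in SYLLABUS: A×1, B×1, L×2, S×2, U×1, Y×1.
Dividing 8! = 40320 by 2!·2! = 4 for the repeated letters gives 10080.

10080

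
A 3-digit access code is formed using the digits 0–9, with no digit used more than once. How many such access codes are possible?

With no repetition, fill the 3 digits in order: 10 choices, then 9, down to 8.
10 × 9 × 8 = 720.

720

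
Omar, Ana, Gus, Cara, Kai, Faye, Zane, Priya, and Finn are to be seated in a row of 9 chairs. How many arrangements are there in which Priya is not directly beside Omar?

282240

Of the 9! = 362880 arrangements, those with Priya and Omar adjacent number 2 × 8! = 80640 (treat the pair as a block with 2 internal orders).
So 362880 − 80640 = 282240 arrangements keep them apart.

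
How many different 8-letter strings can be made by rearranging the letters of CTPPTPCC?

Letter multiplicities in CTPPTPCC: C×3, P×3, T×2.
The number of distinct arrangements is 8!/(3!·3!·2!) = 40320/72 = 560.

560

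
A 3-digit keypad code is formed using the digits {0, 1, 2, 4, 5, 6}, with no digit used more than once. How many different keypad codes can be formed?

120

This is a permutation of 3 out of 6: P(6,3) = 6!/3!.
6 × 5 × 4 = 120.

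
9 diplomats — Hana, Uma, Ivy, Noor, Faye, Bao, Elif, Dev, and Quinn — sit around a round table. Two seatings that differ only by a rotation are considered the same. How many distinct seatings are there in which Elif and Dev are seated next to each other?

Glue Elif and Dev into a block (2 internal orders). Seating 8 units around a circle gives (7)! arrangements.
So 2 × (7)! = 2 × 5040 = 10080.

10080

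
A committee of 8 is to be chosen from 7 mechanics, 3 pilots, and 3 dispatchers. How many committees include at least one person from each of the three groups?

Total 8-person selections from all 13: C(13,8) = 1287.
Subtract selections that omit an entire group: no mechanics → C(6,8) = 0; no pilots → C(10,8) = 45; no dispatchers → C(10,8) = 45.
Add back selections omitting two groups (i.e. drawn from a single group): C(7,8) + C(3,8) + C(3,8) = 0.
By inclusion–exclusion: 1287 − 90 + 0 = 1197.

1197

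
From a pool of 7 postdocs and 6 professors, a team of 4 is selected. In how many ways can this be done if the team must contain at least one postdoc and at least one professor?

Total 4-person selections from all 13: C(13,4) = 715.
Subtract selections that omit an entire group: no postdocs → C(6,4) = 15; no professors → C(7,4) = 35.
Both groups omitted at once is impossible, so 715 − 50 = 665.

665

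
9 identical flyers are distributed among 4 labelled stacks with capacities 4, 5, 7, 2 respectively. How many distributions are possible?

82

Without the upper bounds there are C(12,3) = 220 ways to split 9 among 4 stacks.
Subtract solutions that violate a single cap (substitute x_i' = x_i − (cap_i+1)): x_1 ≥ 5 gives C(7,3) = 35; x_2 ≥ 6 gives C(6,3) = 20; x_3 ≥ 8 gives C(4,3) = 4; x_4 ≥ 3 gives C(9,3) = 84. Together 143.
Add back pairs where two caps are both exceeded: 0 + 0 + 4 + 0 + 1 + 0 = 5.
By inclusion–exclusion the count is 220 − 143 + 5 = 82.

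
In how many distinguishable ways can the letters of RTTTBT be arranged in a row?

30

Letter multiplicities in RTTTBT: B×1, R×1, T×4.
The number of distinct arrangements is 6!/(4!) = 720/24 = 30.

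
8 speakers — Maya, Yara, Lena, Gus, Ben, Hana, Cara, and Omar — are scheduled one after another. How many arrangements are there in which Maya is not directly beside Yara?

Of the 8! = 40320 arrangements, those with Maya and Yara adjacent number 2 × 7! = 10080 (treat the pair as a block with 2 internal orders).
So 40320 − 10080 = 30240 arrangements keep them apart.

30240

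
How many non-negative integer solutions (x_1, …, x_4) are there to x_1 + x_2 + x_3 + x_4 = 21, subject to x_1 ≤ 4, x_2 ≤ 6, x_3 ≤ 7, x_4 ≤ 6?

Ignoring the caps, the number of non-negative solutions to x_1+…+x_4 = 21 is C(24,3) = 2024.
Subtract solutions that violate a single cap (substitute x_i' = x_i − (cap_i+1)): x_1 ≥ 5 gives C(19,3) = 969; x_2 ≥ 7 gives C(17,3) = 680; x_3 ≥ 8 gives C(16,3) = 560; x_4 ≥ 7 gives C(17,3) = 680. Together 2889.
Add back pairs where two caps are both exceeded: 220 + 165 + 220 + 84 + 120 + 84 = 893.
Subtract triples: 4 + 10 + 4 + 0 = 18.
By inclusion–exclusion the count is 2024 − 2889 + 893 − 18 = 10.

10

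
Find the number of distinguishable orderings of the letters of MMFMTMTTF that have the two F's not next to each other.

980

Total arrangements of MMFMTMTTF: 9!/(4!·3!·2!) = 1260.
Arrangements with the F's together: treat FF as one letter, giving (8)!/(4!·3!) = 280.
Subtracting, 1260 − 280 = 980 arrangements keep the F's apart.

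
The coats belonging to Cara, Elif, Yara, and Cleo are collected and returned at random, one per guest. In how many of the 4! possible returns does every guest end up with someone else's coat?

9

This is the derangement count D_4: permutations of 4 items with no fixed point.
By inclusion–exclusion this is Σ_{j=0}^{4} (−1)^j C(4,j)·(4−j)!.
Computing: 24 − 24 + 12 − 4 + 1 = 9.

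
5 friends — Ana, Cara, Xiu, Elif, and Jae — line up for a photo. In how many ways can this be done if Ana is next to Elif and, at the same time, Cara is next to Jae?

Treat {Ana,Elif} as one block (2 orders) and {Cara,Jae} as another (2 orders).
That leaves 3 units to arrange: 2 × 2 × 3! = 4 × 6 = 24.

24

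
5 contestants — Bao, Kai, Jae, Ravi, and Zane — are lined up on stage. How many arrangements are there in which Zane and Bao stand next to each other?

48

Place the 3 others and the Zane-Bao pair as 4 objects in a line; the pair has 2 internal arrangements.
That gives 2 × 4! = 2 × 24 = 48.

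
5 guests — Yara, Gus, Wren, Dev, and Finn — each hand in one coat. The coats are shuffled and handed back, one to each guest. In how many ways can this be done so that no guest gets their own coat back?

44

Count assignments avoiding every fixed point. For any j of the 5 guests fixed to their own coat, the other 5−j can be arranged in (5−j)! ways.
By inclusion–exclusion this is Σ_{j=0}^{5} (−1)^j C(5,j)·(5−j)!.
Computing: 120 − 120 + 60 − 20 + 5 − 1 = 44.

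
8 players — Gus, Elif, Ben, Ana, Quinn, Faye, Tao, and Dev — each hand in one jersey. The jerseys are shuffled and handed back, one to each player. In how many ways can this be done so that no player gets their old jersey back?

14833

This is the derangement count D_8: permutations of 8 items with no fixed point.
By inclusion–exclusion this is Σ_{j=0}^{8} (−1)^j C(8,j)·(8−j)!.
Computing: 40320 − 40320 + 20160 − 6720 + 1680 − 336 + 56 − 8 + 1 = 14833.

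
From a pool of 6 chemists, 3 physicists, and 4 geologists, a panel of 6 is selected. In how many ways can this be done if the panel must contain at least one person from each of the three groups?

Unrestricted: C(13,6) = 1716 ways to pick any 6 of the 13.
Selections missing a whole group: no chemists → C(7,6) = 7; no physicists → C(10,6) = 210; no geologists → C(9,6) = 84.
Add back selections omitting two groups (i.e. drawn from a single group): C(6,6) + C(3,6) + C(4,6) = 1.
By inclusion–exclusion: 1716 − 301 + 1 = 1416.

1416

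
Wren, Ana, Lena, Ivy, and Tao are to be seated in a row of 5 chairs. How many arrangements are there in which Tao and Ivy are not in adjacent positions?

72

Of the 5! = 120 arrangements, those with Tao and Ivy adjacent number 2 × 4! = 48 (treat the pair as a block with 2 internal orders).
Complementary counting: 120 − 48 = 72.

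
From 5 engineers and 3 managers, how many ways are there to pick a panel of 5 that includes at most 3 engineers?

Split by how many engineers are chosen (0 through 3).
Sum: C(5,0)·C(3,5) + C(5,1)·C(3,4) + C(5,2)·C(3,3) + C(5,3)·C(3,2) = 0 + 0 + 10 + 30 = 40.

40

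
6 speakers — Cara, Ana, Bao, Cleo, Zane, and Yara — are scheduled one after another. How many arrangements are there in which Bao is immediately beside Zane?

Place the 4 others and the Bao-Zane pair as 5 objects in a line; the pair has 2 internal arrangements.
So the count is 2·(5)! = 240.

240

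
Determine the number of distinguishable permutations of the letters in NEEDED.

60

Letter multiplicities in NEEDED: D×2, E×3, N×1.
Dividing 6! = 720 by 3!·2! = 12 for the repeated letters gives 60.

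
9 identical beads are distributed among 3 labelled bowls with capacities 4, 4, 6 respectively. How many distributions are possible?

Without the upper bounds there are C(11,2) = 55 ways to split 9 among 3 bowls.
Subtract solutions that violate a single cap (substitute x_i' = x_i − (cap_i+1)): x_1 ≥ 5 gives C(6,2) = 15; x_2 ≥ 5 gives C(6,2) = 15; x_3 ≥ 7 gives C(4,2) = 6. Together 36.
No two caps can be exceeded simultaneously, so the pair terms are all 0.
By inclusion–exclusion the count is 55 − 36 + 0 = 19.

19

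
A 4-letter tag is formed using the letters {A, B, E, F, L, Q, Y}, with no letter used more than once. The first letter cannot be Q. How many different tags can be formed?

The first letter has 7−1 = 6 choices (anything except Q).
The remaining 3 letters are filled from the other 6 symbols without repetition: 6 × 5 × 4 = 120.
Total: 6 × 120 = 720.

720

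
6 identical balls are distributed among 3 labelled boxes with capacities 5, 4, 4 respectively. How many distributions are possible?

21

Without the upper bounds there are C(8,2) = 28 ways to split 6 among 3 boxes.
Subtract solutions that violate a single cap (substitute x_i' = x_i − (cap_i+1)): x_1 ≥ 6 gives C(2,2) = 1; x_2 ≥ 5 gives C(3,2) = 3; x_3 ≥ 5 gives C(3,2) = 3. Together 7.
No two caps can be exceeded simultaneously, so the pair terms are all 0.
By inclusion–exclusion the count is 28 − 7 + 0 = 21.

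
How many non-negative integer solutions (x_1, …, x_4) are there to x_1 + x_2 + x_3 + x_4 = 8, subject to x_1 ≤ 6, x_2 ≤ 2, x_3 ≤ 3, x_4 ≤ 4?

55

By stars and bars, unrestricted non-negative solutions to x_1+…+x_4 = 8 number C(8+3,3) = 165.
Subtract solutions that violate a single cap (substitute x_i' = x_i − (cap_i+1)): x_1 ≥ 7 gives C(4,3) = 4; x_2 ≥ 3 gives C(8,3) = 56; x_3 ≥ 4 gives C(7,3) = 35; x_4 ≥ 5 gives C(6,3) = 20. Together 115.
Add back pairs where two caps are both exceeded: 0 + 0 + 0 + 4 + 1 + 0 = 5.
By inclusion–exclusion the count is 165 − 115 + 5 = 55.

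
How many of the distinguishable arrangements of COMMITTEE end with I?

With the last slot taken by I, it remains to arrange the other 8 letters (COMMTTEE).
Those 8 letters have E appearing twice, M appearing twice, and T appearing twice, giving (8)!/(2!·2!·2!) = 5040.

5040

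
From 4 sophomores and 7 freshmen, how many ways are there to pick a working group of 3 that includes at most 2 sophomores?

Split by how many sophomores are chosen (0 through 2).
Sum: C(4,0)·C(7,3) + C(4,1)·C(7,2) + C(4,2)·C(7,1) = 35 + 84 + 42 = 161.

161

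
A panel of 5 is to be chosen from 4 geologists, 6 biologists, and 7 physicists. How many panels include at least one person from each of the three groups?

Unrestricted: C(17,5) = 6188 ways to pick any 5 of the 17.
Selections missing a whole group: no geologists → C(13,5) = 1287; no biologists → C(11,5) = 462; no physicists → C(10,5) = 252.
Add back selections omitting two groups (i.e. drawn from a single group): C(4,5) + C(6,5) + C(7,5) = 27.
By inclusion–exclusion: 6188 − 2001 + 27 = 4214.

4214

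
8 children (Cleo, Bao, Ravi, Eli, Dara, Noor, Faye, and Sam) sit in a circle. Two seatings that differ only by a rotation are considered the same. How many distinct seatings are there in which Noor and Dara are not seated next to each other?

All circular seatings of 8 people number (7)! = 5040.
Seatings with Noor beside Dara: treat them as a block with 2 internal orders, giving 2 × (6)! = 1440.
Subtracting, 5040 − 1440 = 3600.

3600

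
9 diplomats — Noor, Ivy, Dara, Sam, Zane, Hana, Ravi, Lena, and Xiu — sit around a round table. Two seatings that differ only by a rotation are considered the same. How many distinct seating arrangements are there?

Around a circle, 9 distinct people have 9!/9 = (8)! = 40320 rotationally distinct seatings.

40320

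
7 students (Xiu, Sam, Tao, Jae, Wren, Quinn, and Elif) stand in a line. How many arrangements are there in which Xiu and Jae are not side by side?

Of the 7! = 5040 arrangements, those with Xiu and Jae adjacent number 2 × 6! = 1440 (treat the pair as a block with 2 internal orders).
Complementary counting: 5040 − 1440 = 3600.

3600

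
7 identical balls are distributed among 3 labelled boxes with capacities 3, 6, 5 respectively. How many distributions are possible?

By stars and bars, unrestricted non-negative solutions to x_1+…+x_3 = 7 number C(7+2,2) = 36.
Subtract solutions that violate a single cap (substitute x_i' = x_i − (cap_i+1)): x_1 ≥ 4 gives C(5,2) = 10; x_2 ≥ 7 gives C(2,2) = 1; x_3 ≥ 6 gives C(3,2) = 3. Together 14.
No two caps can be exceeded simultaneously, so the pair terms are all 0.
By inclusion–exclusion the count is 36 − 14 + 0 = 22.

22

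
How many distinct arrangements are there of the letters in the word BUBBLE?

120

The 6 letters of BUBBLE have repeats: B appearing 3 times.
Dividing 6! = 720 by 3! = 6 for the repeated letters gives 120.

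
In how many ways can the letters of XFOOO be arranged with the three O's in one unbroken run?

Treat the 3 copies of O as a single block. The multiset to arrange is then {OOO, F, X}, 3 items in all.
All 3 items are distinct, so there are (3)! = 6 arrangements.

6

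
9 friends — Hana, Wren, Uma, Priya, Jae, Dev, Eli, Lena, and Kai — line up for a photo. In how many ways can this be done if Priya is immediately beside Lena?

80640

Glue Priya and Lena into one block (2 internal orders), leaving 8 units to arrange in a row.
That gives 2 × 8! = 2 × 40320 = 80640.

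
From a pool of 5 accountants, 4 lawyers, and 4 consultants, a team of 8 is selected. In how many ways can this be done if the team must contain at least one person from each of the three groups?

1268

Unrestricted: C(13,8) = 1287 ways to pick any 8 of the 13.
Selections missing a whole group: no accountants → C(8,8) = 1; no lawyers → C(9,8) = 9; no consultants → C(9,8) = 9.
Add back selections omitting two groups (i.e. drawn from a single group): C(5,8) + C(4,8) + C(4,8) = 0.
By inclusion–exclusion: 1287 − 19 + 0 = 1268.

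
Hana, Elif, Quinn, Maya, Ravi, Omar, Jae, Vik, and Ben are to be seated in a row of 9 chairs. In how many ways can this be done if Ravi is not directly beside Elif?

282240

Of the 9! = 362880 arrangements, those with Ravi and Elif adjacent number 2 × 8! = 80640 (treat the pair as a block with 2 internal orders).
Complementary counting: 362880 − 80640 = 282240.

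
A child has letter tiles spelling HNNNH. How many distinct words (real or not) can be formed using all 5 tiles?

10

HNNNH has 5 letters with H appearing twice and N appearing 3 times.
The number of distinct arrangements is 5!/(3!·2!) = 120/12 = 10.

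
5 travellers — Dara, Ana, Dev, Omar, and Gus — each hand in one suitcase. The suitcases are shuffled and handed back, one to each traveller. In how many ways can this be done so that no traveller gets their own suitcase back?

Count assignments avoiding every fixed point. For any j of the 5 travellers fixed to their own suitcase, the other 5−j can be arranged in (5−j)! ways.
By inclusion–exclusion this is Σ_{j=0}^{5} (−1)^j C(5,j)·(5−j)!.
Computing: 120 − 120 + 60 − 20 + 5 − 1 = 44.

44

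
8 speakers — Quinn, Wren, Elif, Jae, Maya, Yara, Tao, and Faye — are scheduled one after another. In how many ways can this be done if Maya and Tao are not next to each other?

30240

Of the 8! = 40320 arrangements, those with Maya and Tao adjacent number 2 × 7! = 10080 (treat the pair as a block with 2 internal orders).
Complementary counting: 40320 − 10080 = 30240.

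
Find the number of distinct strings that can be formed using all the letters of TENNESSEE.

3780

Letter multiplicities in TENNESSEE: E×4, N×2, S×2, T×1.
So there are 9! / (4!·2!·2!) = 3780 distinguishable arrangements.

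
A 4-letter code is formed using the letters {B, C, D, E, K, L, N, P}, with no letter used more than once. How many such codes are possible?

1680

With no repetition, fill the 4 letters in order: 8 choices, then 7, down to 5.
8 × 7 × 6 × 5 = 1680.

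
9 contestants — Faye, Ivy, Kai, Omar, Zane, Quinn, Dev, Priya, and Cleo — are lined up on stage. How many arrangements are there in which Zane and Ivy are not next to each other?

Of the 9! = 362880 arrangements, those with Zane and Ivy adjacent number 2 × 8! = 80640 (treat the pair as a block with 2 internal orders).
So 362880 − 80640 = 282240 arrangements keep them apart.

282240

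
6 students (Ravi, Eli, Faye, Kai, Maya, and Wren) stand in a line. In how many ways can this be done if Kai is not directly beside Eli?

There are 6! = 720 arrangements in all. If Kai and Eli are adjacent, merging them into one block gives 2·(5)! = 240 arrangements.
Complementary counting: 720 − 240 = 480.

480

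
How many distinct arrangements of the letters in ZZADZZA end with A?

30

With the last slot taken by A, it remains to arrange the other 6 letters (ZZDZZA).
Those 6 letters have Z appearing 4 times, giving (6)!/(4!) = 30.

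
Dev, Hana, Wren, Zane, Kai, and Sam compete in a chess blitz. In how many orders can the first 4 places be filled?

There are 6 choices for 1st place, 5 for 2nd, and so on down to 3 for position 4.
That gives 6 × 5 × 4 × 3 = 360.

360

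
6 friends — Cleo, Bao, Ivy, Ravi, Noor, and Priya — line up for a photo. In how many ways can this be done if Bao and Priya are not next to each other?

480

There are 6! = 720 arrangements in all. If Bao and Priya are adjacent, merging them into one block gives 2·(5)! = 240 arrangements.
Complementary counting: 720 − 240 = 480.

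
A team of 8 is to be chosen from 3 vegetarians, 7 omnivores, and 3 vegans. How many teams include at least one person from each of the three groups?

With no constraint there are C(13,8) = 1287 possible selections.
Subtract selections that omit an entire group: no vegetarians → C(10,8) = 45; no omnivores → C(6,8) = 0; no vegans → C(10,8) = 45.
Add back selections omitting two groups (i.e. drawn from a single group): C(3,8) + C(7,8) + C(3,8) = 0.
By inclusion–exclusion: 1287 − 90 + 0 = 1197.

1197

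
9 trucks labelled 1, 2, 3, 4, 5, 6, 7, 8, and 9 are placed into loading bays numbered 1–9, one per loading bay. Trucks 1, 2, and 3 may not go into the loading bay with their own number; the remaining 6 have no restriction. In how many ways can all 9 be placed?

256320

Let Aᵢ (for i ∈ {1, 2, 3}) be the placements that put truck i in its forbidden loading bay. Any j of these fix j positions, leaving (9−j)! ways to fill the rest, and there are C(3,j) ways to pick which j.
By inclusion–exclusion, the number of valid placements is Σ_{j=0}^{3} (−1)^j C(3,j)·(9−j)!.
Computing: 362880 − 120960 + 15120 − 720 = 256320.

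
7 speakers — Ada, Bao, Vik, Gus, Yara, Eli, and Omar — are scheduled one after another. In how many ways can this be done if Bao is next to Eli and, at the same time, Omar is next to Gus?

480

Treat {Bao,Eli} as one block (2 orders) and {Omar,Gus} as another (2 orders).
That leaves 5 units to arrange: 2 × 2 × 5! = 4 × 120 = 480.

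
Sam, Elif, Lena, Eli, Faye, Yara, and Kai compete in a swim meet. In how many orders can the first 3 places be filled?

210

This is an ordered selection of 3 from 7: P(7,3).
That gives 7 × 6 × 5 = 210.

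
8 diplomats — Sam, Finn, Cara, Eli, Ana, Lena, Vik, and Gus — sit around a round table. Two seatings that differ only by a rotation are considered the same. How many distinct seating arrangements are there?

Fix one person's seat to break rotational symmetry; the remaining 7 people can be arranged in (7)! = 5040 ways.

5040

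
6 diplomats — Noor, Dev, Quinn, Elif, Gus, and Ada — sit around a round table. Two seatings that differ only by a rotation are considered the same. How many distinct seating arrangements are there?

120

Fix one person's seat to break rotational symmetry; the remaining 5 people can be arranged in (5)! = 120 ways.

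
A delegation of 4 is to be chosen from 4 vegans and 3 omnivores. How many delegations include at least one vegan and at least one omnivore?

With no constraint there are C(7,4) = 35 possible selections.
Selections missing a whole group: no vegans → C(3,4) = 0; no omnivores → C(4,4) = 1.
Both groups omitted at once is impossible, so 35 − 1 = 34.

34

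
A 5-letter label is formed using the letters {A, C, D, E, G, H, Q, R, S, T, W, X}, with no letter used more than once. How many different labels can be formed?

With no repetition, fill the 5 letters in order: 12 choices, then 11, down to 8.
That product is 12 × 11 × 10 × 9 × 8 = 95040.

95040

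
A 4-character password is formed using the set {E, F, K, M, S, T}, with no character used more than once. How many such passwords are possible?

360

With no repetition, fill the 4 characters in order: 6 choices, then 5, down to 3.
That product is 6 × 5 × 4 × 3 = 360.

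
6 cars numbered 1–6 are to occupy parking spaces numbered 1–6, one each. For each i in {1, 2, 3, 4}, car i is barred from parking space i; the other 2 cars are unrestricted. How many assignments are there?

362

Let Aᵢ (for 1 ≤ i ≤ 4) be the placements that put car i in its forbidden parking space. Any j of these fix j positions, leaving (6−j)! ways to fill the rest, and there are C(4,j) ways to pick which j.
By inclusion–exclusion, the number of valid placements is Σ_{j=0}^{4} (−1)^j C(4,j)·(6−j)!.
Computing: 720 − 480 + 144 − 24 + 2 = 362.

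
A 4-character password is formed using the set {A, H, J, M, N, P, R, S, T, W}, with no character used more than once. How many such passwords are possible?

5040

Choose and order 4 of the 10 symbols: the first character has 10 options, the next 9, then 8, 7.
10 × 9 × 8 × 7 = 5040.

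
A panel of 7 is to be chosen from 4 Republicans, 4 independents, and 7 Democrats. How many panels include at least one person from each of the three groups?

5768

Total 7-person selections from all 15: C(15,7) = 6435.
Selections missing a whole group: no Republicans → C(11,7) = 330; no independents → C(11,7) = 330; no Democrats → C(8,7) = 8.
Add back selections omitting two groups (i.e. drawn from a single group): C(4,7) + C(4,7) + C(7,7) = 1.
By inclusion–exclusion: 6435 − 668 + 1 = 5768.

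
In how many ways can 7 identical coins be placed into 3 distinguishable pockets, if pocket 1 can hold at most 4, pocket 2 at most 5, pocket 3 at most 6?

26

Without the upper bounds there are C(9,2) = 36 ways to split 7 among 3 pockets.
Subtract solutions that violate a single cap (substitute x_i' = x_i − (cap_i+1)): x_1 ≥ 5 gives C(4,2) = 6; x_2 ≥ 6 gives C(3,2) = 3; x_3 ≥ 7 gives C(2,2) = 1. Together 10.
No two caps can be exceeded simultaneously, so the pair terms are all 0.
By inclusion–exclusion the count is 36 − 10 + 0 = 26.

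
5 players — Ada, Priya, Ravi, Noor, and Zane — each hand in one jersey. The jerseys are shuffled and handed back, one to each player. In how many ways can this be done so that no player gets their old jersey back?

This is the derangement count D_5: permutations of 5 items with no fixed point.
By inclusion–exclusion this is Σ_{j=0}^{5} (−1)^j C(5,j)·(5−j)!.
Computing: 120 − 120 + 60 − 20 + 5 − 1 = 44.

44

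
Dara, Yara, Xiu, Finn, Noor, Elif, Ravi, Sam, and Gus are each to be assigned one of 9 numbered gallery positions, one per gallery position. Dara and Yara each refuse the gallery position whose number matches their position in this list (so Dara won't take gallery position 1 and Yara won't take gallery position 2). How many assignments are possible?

Let Aᵢ (for i ∈ {1, 2}) be the placements that put person i in their forbidden gallery position. Any j of these fix j positions, leaving (9−j)! ways to fill the rest, and there are C(2,j) ways to pick which j.
By inclusion–exclusion, the number of valid placements is Σ_{j=0}^{2} (−1)^j C(2,j)·(9−j)!.
Computing: 362880 − 80640 + 5040 = 287280.

287280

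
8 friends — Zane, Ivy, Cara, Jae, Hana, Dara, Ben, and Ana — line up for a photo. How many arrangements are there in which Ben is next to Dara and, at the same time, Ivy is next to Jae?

Treat {Ben,Dara} as one block (2 orders) and {Ivy,Jae} as another (2 orders).
That leaves 6 units to arrange: 2 × 2 × 6! = 4 × 720 = 2880.

2880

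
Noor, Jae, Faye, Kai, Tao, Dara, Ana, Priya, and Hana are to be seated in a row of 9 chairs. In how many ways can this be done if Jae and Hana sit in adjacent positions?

Treat {Jae, Hana} as a single unit. There are 8 units to order, and the pair itself can be ordered 2 ways.
So the count is 2·(8)! = 80640.

80640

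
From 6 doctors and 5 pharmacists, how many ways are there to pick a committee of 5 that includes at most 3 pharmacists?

431

Split by how many pharmacists are chosen (0 through 3).
Sum: C(5,0)·C(6,5) + C(5,1)·C(6,4) + C(5,2)·C(6,3) + C(5,3)·C(6,2) = 6 + 75 + 200 + 150 = 431.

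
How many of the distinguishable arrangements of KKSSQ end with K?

12

Fix K in the last position and arrange the remaining 4 letters.
Those 4 letters have S appearing twice, giving (4)!/(2!) = 12.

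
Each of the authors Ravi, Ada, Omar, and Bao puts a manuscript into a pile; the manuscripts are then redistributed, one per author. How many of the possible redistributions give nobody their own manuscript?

9

This is the derangement count D_4: permutations of 4 items with no fixed point.
By inclusion–exclusion this is Σ_{j=0}^{4} (−1)^j C(4,j)·(4−j)!.
Computing: 24 − 24 + 12 − 4 + 1 = 9.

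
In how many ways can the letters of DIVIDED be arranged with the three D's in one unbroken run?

Treat the 3 copies of D as a single block. The multiset to arrange is then {DDD, E, I, I, V}, 5 items in all.
That gives (5)!/(2!) = 60 arrangements.

60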